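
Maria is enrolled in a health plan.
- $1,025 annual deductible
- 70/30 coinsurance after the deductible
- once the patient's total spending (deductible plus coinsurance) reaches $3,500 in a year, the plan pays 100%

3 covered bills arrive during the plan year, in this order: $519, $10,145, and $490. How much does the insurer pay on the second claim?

#1 ($519): entire amount goes to the deductible. Patient pays $519; OOP now $519. Insurer: $519 − $519 = $0.
#2 ($10,145): $506 to deductible, leaving $9,639; 30% of $9,639 = $2,891.70. Claim cost before the cap: $506 + $2,891.70 = $3,397.70. OOP would hit $3,916.70 > $3,500, so the cap limits the patient to $3,500 − $519 = $2,981. Insurer: $10,145 − $2,981 = $7,164.

$7,164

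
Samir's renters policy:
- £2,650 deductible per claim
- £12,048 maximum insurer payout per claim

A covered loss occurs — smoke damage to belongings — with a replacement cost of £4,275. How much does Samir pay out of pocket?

£2,650

Less the £2,650 deductible: £4,275 − £2,650 = £1,625.
That's under the £12,048 cap, so the insurer reimburses the full £1,625.
Out of pocket: £4,275 − £1,625 = £2,650.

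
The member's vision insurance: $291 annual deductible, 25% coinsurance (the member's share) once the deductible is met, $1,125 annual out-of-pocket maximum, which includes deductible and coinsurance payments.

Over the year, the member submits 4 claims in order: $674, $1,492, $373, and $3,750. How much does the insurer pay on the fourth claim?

Claim 1 ($674): $291 to deductible, leaving $383; 25% of $383 = $95.75. Member pays $386.75; OOP now $386.75. Insurer: $674 − $386.75 = $287.25.
Claim 2 ($1,492): deductible already satisfied, so member's share is 25% × $1,492 = $373. Cost to member: $373. OOP to date $759.75. Insurer: $1,492 − $373 = $1,119.
Claim 3 ($373): 25% coinsurance on $373 = $93.25. Member owes $93.25 (running OOP $853). Plan pays $373 − $93.25 = $279.75.
Claim 4 ($3,750): deductible met; 25% of $3,750 = $937.50. Adding that to $853 gives $1,790.50, past the $1,125 cap; member pays only $1,125 − $853 = $272. Insurer: $3,750 − $272 = $3,478.

$3,478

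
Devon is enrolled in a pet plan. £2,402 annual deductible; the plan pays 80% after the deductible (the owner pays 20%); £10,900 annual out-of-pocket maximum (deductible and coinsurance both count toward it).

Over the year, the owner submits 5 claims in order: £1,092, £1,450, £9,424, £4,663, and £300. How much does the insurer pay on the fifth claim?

£240

Claim 1 — £1,092: fully absorbed by the deductible. Owner owes £1,092 (running OOP £1,092). Insurer: £1,092 − £1,092 = £0.
Claim 2 — £1,450: £1,310 to deductible, leaving £140; 20% of £140 = £28. Cost to owner: £1,338. OOP to date £2,430. Plan pays £1,450 − £1,338 = £112.
Claim 3 — £9,424: deductible already satisfied, so owner's share is 20% × £9,424 = £1,884.80. Owner pays £1,884.80; OOP now £4,314.80. Plan pays £9,424 − £1,884.80 = £7,539.20.
Claim 4 — £4,663: deductible met; 20% of £4,663 = £932.60. Cost to owner: £932.60. OOP to date £5,247.40. Insurer: £4,663 − £932.60 = £3,730.40.
Claim 5 — £300: 20% coinsurance on £300 = £60. Owner pays £60; OOP now £5,307.40. Plan pays £300 − £60 = £240.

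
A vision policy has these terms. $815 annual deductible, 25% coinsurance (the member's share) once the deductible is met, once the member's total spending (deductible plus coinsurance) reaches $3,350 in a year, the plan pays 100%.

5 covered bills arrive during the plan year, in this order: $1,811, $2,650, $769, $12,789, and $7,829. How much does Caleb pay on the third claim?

Claim 1 ($1,811): $815 finishes the deductible; $996 goes to coinsurance; 25% of $996 = $249. Member owes $1,064 (running OOP $1,064).
Claim 2 ($2,650): deductible already satisfied, so member's share is 25% × $2,650 = $662.50. Member owes $662.50 (running OOP $1,726.50).
Claim 3 ($769): 25% coinsurance on $769 = $192.25. Cost to member: $192.25. OOP to date $1,918.75.

$192.25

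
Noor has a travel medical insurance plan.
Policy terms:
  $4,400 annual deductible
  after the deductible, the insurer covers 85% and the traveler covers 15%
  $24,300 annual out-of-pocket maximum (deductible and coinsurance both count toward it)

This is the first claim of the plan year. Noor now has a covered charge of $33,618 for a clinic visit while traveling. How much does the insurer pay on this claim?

$24,835.30

Deductible not yet touched, so the first $4,400 of the bill goes to the deductible.
The remaining $29,218 (= $33,618 − $4,400) moves to coinsurance.
Traveler's 15% share of $29,218 is $4,382.70.
Traveler responsibility before any cap: $4,400 + $4,382.70 = $8,782.70.
Year-to-date out-of-pocket becomes $0 + $8,782.70 = $8,782.70, still under the $24,300 maximum, so no cap applies.
Insurer pays the balance: $33,618 − $8,782.70 = $24,835.30.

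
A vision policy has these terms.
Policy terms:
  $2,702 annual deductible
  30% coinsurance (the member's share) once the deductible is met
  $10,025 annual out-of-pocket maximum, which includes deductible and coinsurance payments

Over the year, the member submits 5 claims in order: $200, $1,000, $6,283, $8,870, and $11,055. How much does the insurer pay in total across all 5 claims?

$17,383

Claim 1 — $200: all of it applies to the deductible. Member owes $200 (running OOP $200). Insurer: $200 − $200 = $0.
Claim 2 — $1,000: fully absorbed by the deductible. Cost to member: $1,000. OOP to date $1,200. Insurer: $1,000 − $1,000 = $0.
Claim 3 — $6,283: $1,502 finishes the deductible; $4,781 goes to coinsurance; 30% of $4,781 = $1,434.30. Member pays $2,936.30; OOP now $4,136.30. Plan pays $6,283 − $2,936.30 = $3,346.70.
Claim 4 — $8,870: deductible met; 30% of $8,870 = $2,661. Member owes $2,661 (running OOP $6,797.30). Plan pays $8,870 − $2,661 = $6,209.
Claim 5 — $11,055: deductible already satisfied, so member's share is 30% × $11,055 = $3,316.50. OOP would hit $10,113.80 > $10,025, so the cap limits the member to $10,025 − $6,797.30 = $3,227.70. Plan pays $11,055 − $3,227.70 = $7,827.30.
Insurer total = bills − member's total = $27,408 − $10,025 = $17,383.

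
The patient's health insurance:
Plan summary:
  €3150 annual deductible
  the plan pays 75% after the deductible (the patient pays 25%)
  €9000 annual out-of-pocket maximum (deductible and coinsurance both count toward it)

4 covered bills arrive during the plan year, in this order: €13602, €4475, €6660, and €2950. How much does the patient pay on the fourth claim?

€453.25

Claim 1 (€13602): deductible takes €3150, €10452 remains; 25% of €10452 = €2613. Cost to patient: €5763. OOP to date €5763.
Claim 2 (€4475): deductible already satisfied, so patient's share is 25% × €4475 = €1118.75. Patient pays €1118.75; OOP now €6881.75.
Claim 3 (€6660): deductible met; 25% of €6660 = €1665. Patient owes €1665 (running OOP €8546.75).
Claim 4 (€2950): deductible met; 25% of €2950 = €737.50. Adding that to €8546.75 gives €9284.25, past the €9000 cap; patient pays only €9000 − €8546.75 = €453.25.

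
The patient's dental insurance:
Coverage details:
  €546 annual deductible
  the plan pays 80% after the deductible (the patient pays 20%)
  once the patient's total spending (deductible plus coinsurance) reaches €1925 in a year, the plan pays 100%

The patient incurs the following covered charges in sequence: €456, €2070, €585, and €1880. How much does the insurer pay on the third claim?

€468

Claim 1 (€456): all of it applies to the deductible. Patient owes €456 (running OOP €456). Plan pays €456 − €456 = €0.
Claim 2 (€2070): deductible takes €90, €1980 remains; patient's 20% is €396. Patient pays €486; OOP now €942. Insurer: €2070 − €486 = €1584.
Claim 3 (€585): deductible already satisfied, so patient's share is 20% × €585 = €117. Patient pays €117; OOP now €1059. Plan pays €585 − €117 = €468.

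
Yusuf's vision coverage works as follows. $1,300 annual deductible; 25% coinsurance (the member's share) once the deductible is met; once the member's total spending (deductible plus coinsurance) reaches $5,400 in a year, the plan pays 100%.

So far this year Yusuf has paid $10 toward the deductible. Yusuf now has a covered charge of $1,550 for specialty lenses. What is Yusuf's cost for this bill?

Remaining deductible: $1,300 − $10 = $1,290.
After the $1,290 deductible portion, $1,550 − $1,290 = $260 is subject to coinsurance.
Member's 25% share of $260 is $65.
That puts the member's cost at $1,290 + $65 = $1,355 before any cap.
Cumulative spending $10 + $1,355 = $1,365 stays under the $5,400 maximum.

$1,355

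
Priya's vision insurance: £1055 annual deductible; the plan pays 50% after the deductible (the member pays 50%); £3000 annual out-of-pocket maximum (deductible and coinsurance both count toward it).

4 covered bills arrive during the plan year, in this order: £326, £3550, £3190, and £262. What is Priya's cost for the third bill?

£534.50

Bill 1, £326: fully absorbed by the deductible. Cost to member: £326. OOP to date £326.
Bill 2, £3550: £729 finishes the deductible; £2821 goes to coinsurance; coinsurance £2821 × 50% = £1410.50. Member pays £2139.50; OOP now £2465.50.
Bill 3, £3190: 50% coinsurance on £3190 = £1595. That would push OOP to £4060.50, over the £3000 cap, so member pays £3000 − £2465.50 = £534.50.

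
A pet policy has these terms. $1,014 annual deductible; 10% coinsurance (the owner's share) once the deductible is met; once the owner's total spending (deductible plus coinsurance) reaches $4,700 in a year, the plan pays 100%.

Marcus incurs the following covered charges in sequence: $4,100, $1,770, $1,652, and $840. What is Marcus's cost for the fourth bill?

Bill 1, $4,100: $1,014 to deductible, leaving $3,086; owner's 10% is $308.60. Cost to owner: $1,322.60. OOP to date $1,322.60.
Bill 2, $1,770: 10% coinsurance on $1,770 = $177. Owner pays $177; OOP now $1,499.60.
Bill 3, $1,652: 10% coinsurance on $1,652 = $165.20. Cost to owner: $165.20. OOP to date $1,664.80.
Bill 4, $840: 10% coinsurance on $840 = $84. Owner pays $84; OOP now $1,748.80.

$84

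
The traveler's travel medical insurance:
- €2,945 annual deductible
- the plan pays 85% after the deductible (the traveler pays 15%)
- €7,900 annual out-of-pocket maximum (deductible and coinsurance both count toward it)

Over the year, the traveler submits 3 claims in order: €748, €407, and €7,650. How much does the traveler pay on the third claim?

#1 (€748): fully absorbed by the deductible. Traveler owes €748 (running OOP €748).
#2 (€407): all of it applies to the deductible. Traveler owes €407 (running OOP €1,155).
#3 (€7,650): €1,790 to deductible, leaving €5,860; coinsurance €5,860 × 15% = €879. Traveler pays €2,669; OOP now €3,824.

€2,669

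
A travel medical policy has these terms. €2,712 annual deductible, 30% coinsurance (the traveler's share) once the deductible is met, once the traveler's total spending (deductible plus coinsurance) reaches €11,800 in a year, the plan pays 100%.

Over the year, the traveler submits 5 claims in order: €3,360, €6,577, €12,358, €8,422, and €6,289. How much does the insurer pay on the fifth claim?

€5,602.50

Claim 1 (€3,360): deductible takes €2,712, €648 remains; traveler's 30% is €194.40. Cost to traveler: €2,906.40. OOP to date €2,906.40. Plan pays €3,360 − €2,906.40 = €453.60.
Claim 2 (€6,577): deductible met; 30% of €6,577 = €1,973.10. Traveler owes €1,973.10 (running OOP €4,879.50). Insurer: €6,577 − €1,973.10 = €4,603.90.
Claim 3 (€12,358): deductible met; 30% of €12,358 = €3,707.40. Cost to traveler: €3,707.40. OOP to date €8,586.90. Insurer: €12,358 − €3,707.40 = €8,650.60.
Claim 4 (€8,422): deductible already satisfied, so traveler's share is 30% × €8,422 = €2,526.60. Traveler owes €2,526.60 (running OOP €11,113.50). Insurer: €8,422 − €2,526.60 = €5,895.40.
Claim 5 (€6,289): deductible met; 30% of €6,289 = €1,886.70. Adding that to €11,113.50 gives €13,000.20, past the €11,800 cap; traveler pays only €11,800 − €11,113.50 = €686.50. Insurer: €6,289 − €686.50 = €5,602.50.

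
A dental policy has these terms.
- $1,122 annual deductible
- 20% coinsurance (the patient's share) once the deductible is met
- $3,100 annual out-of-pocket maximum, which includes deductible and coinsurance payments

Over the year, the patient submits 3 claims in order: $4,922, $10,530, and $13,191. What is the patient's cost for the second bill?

$1,218

#1 ($4,922): $1,122 to deductible, leaving $3,800; patient's 20% is $760. Patient owes $1,882 (running OOP $1,882).
#2 ($10,530): deductible already satisfied, so patient's share is 20% × $10,530 = $2,106. That would push OOP to $3,988, over the $3,100 cap, so patient pays $3,100 − $1,882 = $1,218.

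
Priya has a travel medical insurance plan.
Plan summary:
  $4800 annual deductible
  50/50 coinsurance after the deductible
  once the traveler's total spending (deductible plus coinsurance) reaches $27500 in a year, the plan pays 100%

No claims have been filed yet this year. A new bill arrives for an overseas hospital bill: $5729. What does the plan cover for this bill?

$464.50

Nothing has been paid toward the $4800 deductible, so the first $4800 of this charge is applied there.
The remaining $929 (= $5729 − $4800) moves to coinsurance.
Traveler's 50% share of $929 is $464.50.
Traveler responsibility before any cap: $4800 + $464.50 = $5264.50.
Total out-of-pocket so far would be $0 + $5264.50 = $5264.50, below the $27500 cap — no reduction.
Insurer pays the balance: $5729 − $5264.50 = $464.50.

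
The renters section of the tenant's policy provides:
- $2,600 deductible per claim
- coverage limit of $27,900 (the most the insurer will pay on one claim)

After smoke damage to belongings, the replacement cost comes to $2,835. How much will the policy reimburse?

After the deductible, $2,835 − $2,600 = $235 remains.
That's under the $27,900 cap, so the insurer reimburses the full $235.

$235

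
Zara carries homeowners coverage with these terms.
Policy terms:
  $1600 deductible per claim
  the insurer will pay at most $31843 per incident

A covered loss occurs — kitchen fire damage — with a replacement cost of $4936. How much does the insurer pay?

Less the $1600 deductible: $4936 − $1600 = $3336.
$3336 ≤ $31843, so the limit doesn't bind; insurer pays $3336.

$3336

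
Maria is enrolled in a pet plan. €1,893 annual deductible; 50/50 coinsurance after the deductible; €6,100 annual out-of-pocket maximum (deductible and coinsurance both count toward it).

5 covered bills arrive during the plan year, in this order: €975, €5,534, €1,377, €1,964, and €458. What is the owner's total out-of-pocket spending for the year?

Claim 1 — €975: entire amount goes to the deductible. Owner owes €975 (running OOP €975).
Claim 2 — €5,534: €918 finishes the deductible; €4,616 goes to coinsurance; 50% of €4,616 = €2,308. Owner owes €3,226 (running OOP €4,201).
Claim 3 — €1,377: deductible already satisfied, so owner's share is 50% × €1,377 = €688.50. Owner pays €688.50; OOP now €4,889.50.
Claim 4 — €1,964: deductible already satisfied, so owner's share is 50% × €1,964 = €982. Cost to owner: €982. OOP to date €5,871.50.
Claim 5 — €458: deductible met; 50% of €458 = €229. OOP would hit €6,100.50 > €6,100, so the cap limits the owner to €6,100 − €5,871.50 = €228.50.
Total paid by the owner: €975 + €3,226 + €688.50 + €982 + €228.50 = €6,100.

€6,100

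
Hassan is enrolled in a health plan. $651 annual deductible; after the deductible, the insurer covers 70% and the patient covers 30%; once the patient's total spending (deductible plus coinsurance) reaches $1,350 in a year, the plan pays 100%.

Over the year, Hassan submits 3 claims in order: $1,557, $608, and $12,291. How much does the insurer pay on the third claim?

#1 ($1,557): $651 to deductible, leaving $906; 30% of $906 = $271.80. Patient owes $922.80 (running OOP $922.80). Plan pays $1,557 − $922.80 = $634.20.
#2 ($608): deductible already satisfied, so patient's share is 30% × $608 = $182.40. Patient pays $182.40; OOP now $1,105.20. Plan pays $608 − $182.40 = $425.60.
#3 ($12,291): 30% coinsurance on $12,291 = $3,687.30. OOP would hit $4,792.50 > $1,350, so the cap limits the patient to $1,350 − $1,105.20 = $244.80. Plan pays $12,291 − $244.80 = $12,046.20.

$12,046.20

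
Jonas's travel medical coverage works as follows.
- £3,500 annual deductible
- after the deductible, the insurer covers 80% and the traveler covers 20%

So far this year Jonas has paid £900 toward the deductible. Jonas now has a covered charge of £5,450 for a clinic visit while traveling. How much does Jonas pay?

Deductible still to meet: £3,500 − £900 = £2,600.
That leaves £5,450 − £2,600 = £2,850 for coinsurance.
Traveler's 20% share of £2,850 is £570.
That puts the traveler's cost at £2,600 + £570 = £3,170.

£3,170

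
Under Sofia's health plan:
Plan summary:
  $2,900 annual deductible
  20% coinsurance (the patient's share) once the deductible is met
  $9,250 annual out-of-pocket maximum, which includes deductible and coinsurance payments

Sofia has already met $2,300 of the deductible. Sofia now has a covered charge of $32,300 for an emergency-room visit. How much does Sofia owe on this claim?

Deductible still to meet: $2,900 − $2,300 = $600.
The remaining $31,700 (= $32,300 − $600) moves to coinsurance.
Coinsurance: $31,700 × 20% = $6,340.
Patient responsibility before any cap: $600 + $6,340 = $6,940.
Year-to-date out-of-pocket becomes $2,300 + $6,940 = $9,240, still under the $9,250 maximum, so no cap applies.

$6,940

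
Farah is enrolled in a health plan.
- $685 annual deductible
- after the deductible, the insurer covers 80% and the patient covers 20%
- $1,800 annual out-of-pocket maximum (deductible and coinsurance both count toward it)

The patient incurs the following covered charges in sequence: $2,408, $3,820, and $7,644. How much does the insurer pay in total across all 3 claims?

Claim 1 ($2,408): $685 finishes the deductible; $1,723 goes to coinsurance; coinsurance $1,723 × 20% = $344.60. Patient pays $1,029.60; OOP now $1,029.60. Plan pays $2,408 − $1,029.60 = $1,378.40.
Claim 2 ($3,820): deductible already satisfied, so patient's share is 20% × $3,820 = $764. Patient owes $764 (running OOP $1,793.60). Plan pays $3,820 − $764 = $3,056.
Claim 3 ($7,644): deductible met; 20% of $7,644 = $1,528.80. OOP would hit $3,322.40 > $1,800, so the cap limits the patient to $1,800 − $1,793.60 = $6.40. Insurer: $7,644 − $6.40 = $7,637.60.
Insurer total: $1,378.40 + $3,056 + $7,637.60 = $12,072.

$12,072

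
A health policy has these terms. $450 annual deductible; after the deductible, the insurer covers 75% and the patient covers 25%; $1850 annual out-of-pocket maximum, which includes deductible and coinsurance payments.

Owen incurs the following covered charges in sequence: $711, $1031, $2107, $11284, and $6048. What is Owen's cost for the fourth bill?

$550.25

Bill 1, $711: $450 finishes the deductible; $261 goes to coinsurance; 25% of $261 = $65.25. Patient owes $515.25 (running OOP $515.25).
Bill 2, $1031: deductible already satisfied, so patient's share is 25% × $1031 = $257.75. Patient owes $257.75 (running OOP $773).
Bill 3, $2107: 25% coinsurance on $2107 = $526.75. Cost to patient: $526.75. OOP to date $1299.75.
Bill 4, $11284: 25% coinsurance on $11284 = $2821. That would push OOP to $4120.75, over the $1850 cap, so patient pays $1850 − $1299.75 = $550.25.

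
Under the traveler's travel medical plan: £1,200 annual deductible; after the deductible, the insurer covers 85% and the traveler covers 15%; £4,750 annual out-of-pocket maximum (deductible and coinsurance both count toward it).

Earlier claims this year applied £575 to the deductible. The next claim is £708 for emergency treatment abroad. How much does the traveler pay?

Deductible still to meet: £1,200 − £575 = £625.
That leaves £708 − £625 = £83 for coinsurance.
Coinsurance: £83 × 15% = £12.45.
Traveler responsibility before any cap: £625 + £12.45 = £637.45.
Year-to-date out-of-pocket becomes £575 + £637.45 = £1,212.45, still under the £4,750 maximum, so no cap applies.

£637.45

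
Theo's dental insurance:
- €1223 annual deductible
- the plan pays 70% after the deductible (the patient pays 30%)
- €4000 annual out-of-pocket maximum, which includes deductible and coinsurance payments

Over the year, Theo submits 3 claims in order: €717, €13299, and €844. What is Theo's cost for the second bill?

€3283

Claim 1 — €717: entire amount goes to the deductible. Cost to patient: €717. OOP to date €717.
Claim 2 — €13299: deductible takes €506, €12793 remains; patient's 30% is €3837.90. Together that's €506 + €3837.90 = €4343.90. Adding that to €717 gives €5060.90, past the €4000 cap; patient pays only €4000 − €717 = €3283.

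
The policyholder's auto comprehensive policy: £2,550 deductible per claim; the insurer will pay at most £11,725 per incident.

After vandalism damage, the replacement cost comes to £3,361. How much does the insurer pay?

Subtract the deductible: £3,361 − £2,550 = £811.
That's under the £11,725 cap, so the insurer reimburses the full £811.

£811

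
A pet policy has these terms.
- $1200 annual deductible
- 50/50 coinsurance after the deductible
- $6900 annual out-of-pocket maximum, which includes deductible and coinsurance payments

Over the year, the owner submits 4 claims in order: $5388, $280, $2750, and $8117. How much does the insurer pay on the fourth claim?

$6026

Claim 1 — $5388: deductible takes $1200, $4188 remains; coinsurance $4188 × 50% = $2094. Owner owes $3294 (running OOP $3294). Insurer: $5388 − $3294 = $2094.
Claim 2 — $280: 50% coinsurance on $280 = $140. Owner owes $140 (running OOP $3434). Insurer: $280 − $140 = $140.
Claim 3 — $2750: deductible met; 50% of $2750 = $1375. Cost to owner: $1375. OOP to date $4809. Plan pays $2750 − $1375 = $1375.
Claim 4 — $8117: deductible met; 50% of $8117 = $4058.50. OOP would hit $8867.50 > $6900, so the cap limits the owner to $6900 − $4809 = $2091. Plan pays $8117 − $2091 = $6026.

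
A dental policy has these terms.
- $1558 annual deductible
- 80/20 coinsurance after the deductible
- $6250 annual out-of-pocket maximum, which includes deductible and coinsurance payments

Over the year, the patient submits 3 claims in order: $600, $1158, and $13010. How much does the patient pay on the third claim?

#1 ($600): entire amount goes to the deductible. Patient owes $600 (running OOP $600).
#2 ($1158): $958 finishes the deductible; $200 goes to coinsurance; 20% of $200 = $40. Cost to patient: $998. OOP to date $1598.
#3 ($13010): deductible met; 20% of $13010 = $2602. Patient pays $2602; OOP now $4200.

$2602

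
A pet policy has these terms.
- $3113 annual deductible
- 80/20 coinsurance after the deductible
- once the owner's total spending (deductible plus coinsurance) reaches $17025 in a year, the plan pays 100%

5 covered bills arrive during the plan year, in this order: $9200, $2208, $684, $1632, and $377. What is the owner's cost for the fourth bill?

Claim 1 — $9200: $3113 finishes the deductible; $6087 goes to coinsurance; coinsurance $6087 × 20% = $1217.40. Owner pays $4330.40; OOP now $4330.40.
Claim 2 — $2208: 20% coinsurance on $2208 = $441.60. Owner pays $441.60; OOP now $4772.
Claim 3 — $684: deductible already satisfied, so owner's share is 20% × $684 = $136.80. Cost to owner: $136.80. OOP to date $4908.80.
Claim 4 — $1632: 20% coinsurance on $1632 = $326.40. Cost to owner: $326.40. OOP to date $5235.20.

$326.40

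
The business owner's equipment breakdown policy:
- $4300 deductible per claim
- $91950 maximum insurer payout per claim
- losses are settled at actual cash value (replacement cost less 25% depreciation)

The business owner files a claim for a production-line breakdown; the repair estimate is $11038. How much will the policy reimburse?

$3978.50

At 25% depreciation, ACV = $11038 − $2759.50 = $8278.50.
Less the $4300 deductible: $8278.50 − $4300 = $3978.50.
That's under the $91950 cap, so the insurer reimburses the full $3978.50.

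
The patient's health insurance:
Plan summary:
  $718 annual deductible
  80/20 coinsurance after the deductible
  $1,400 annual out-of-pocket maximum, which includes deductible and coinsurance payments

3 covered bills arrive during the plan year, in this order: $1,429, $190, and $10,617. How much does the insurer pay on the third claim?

#1 ($1,429): $718 to deductible, leaving $711; patient's 20% is $142.20. Cost to patient: $860.20. OOP to date $860.20. Insurer: $1,429 − $860.20 = $568.80.
#2 ($190): deductible already satisfied, so patient's share is 20% × $190 = $38. Patient pays $38; OOP now $898.20. Plan pays $190 − $38 = $152.
#3 ($10,617): deductible met; 20% of $10,617 = $2,123.40. OOP would hit $3,021.60 > $1,400, so the cap limits the patient to $1,400 − $898.20 = $501.80. Plan pays $10,617 − $501.80 = $10,115.20.

$10,115.20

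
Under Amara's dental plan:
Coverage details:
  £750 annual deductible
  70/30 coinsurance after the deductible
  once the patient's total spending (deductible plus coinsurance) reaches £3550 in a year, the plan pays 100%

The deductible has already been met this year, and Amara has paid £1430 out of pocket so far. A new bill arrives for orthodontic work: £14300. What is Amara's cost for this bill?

£2120

With the deductible met, the entire £14300 is subject to coinsurance.
Patient's 30% share of £14300 is £4290.
Year-to-date out-of-pocket would reach £1430 + £4290 = £5720, above the £3550 maximum, so the patient pays only £3550 − £1430 = £2120.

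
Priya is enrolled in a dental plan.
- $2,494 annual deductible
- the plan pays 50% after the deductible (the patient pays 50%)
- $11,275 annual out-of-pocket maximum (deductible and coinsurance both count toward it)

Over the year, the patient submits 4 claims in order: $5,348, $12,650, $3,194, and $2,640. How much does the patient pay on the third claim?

Bill 1, $5,348: $2,494 finishes the deductible; $2,854 goes to coinsurance; coinsurance $2,854 × 50% = $1,427. Cost to patient: $3,921. OOP to date $3,921.
Bill 2, $12,650: 50% coinsurance on $12,650 = $6,325. Cost to patient: $6,325. OOP to date $10,246.
Bill 3, $3,194: deductible met; 50% of $3,194 = $1,597. OOP would hit $11,843 > $11,275, so the cap limits the patient to $11,275 − $10,246 = $1,029.

$1,029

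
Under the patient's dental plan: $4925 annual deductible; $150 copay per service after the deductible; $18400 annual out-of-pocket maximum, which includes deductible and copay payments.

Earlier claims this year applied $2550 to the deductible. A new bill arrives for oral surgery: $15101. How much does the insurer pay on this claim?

Remaining deductible: $4925 − $2550 = $2375.
That leaves $15101 − $2375 = $12726 for the copay.
Copay on this service: $150.
Patient responsibility before any cap: $2375 + $150 = $2525.
Total out-of-pocket so far would be $2550 + $2525 = $5075, below the $18400 cap — no reduction.
Insurer pays the balance: $15101 − $2525 = $12576.

$12576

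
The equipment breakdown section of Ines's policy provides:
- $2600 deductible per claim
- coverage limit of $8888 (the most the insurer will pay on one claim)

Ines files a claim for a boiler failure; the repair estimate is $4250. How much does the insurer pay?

Subtract the deductible: $4250 − $2600 = $1650.
$1650 is within the $8888 limit, so the insurer pays $1650.

$1650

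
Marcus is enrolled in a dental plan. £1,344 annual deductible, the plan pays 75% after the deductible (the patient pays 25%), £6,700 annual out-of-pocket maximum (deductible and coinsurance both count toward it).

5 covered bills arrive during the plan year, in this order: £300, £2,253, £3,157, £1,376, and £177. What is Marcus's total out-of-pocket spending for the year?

#1 (£300): fully absorbed by the deductible. Patient pays £300; OOP now £300.
#2 (£2,253): deductible takes £1,044, £1,209 remains; 25% of £1,209 = £302.25. Patient pays £1,346.25; OOP now £1,646.25.
#3 (£3,157): deductible met; 25% of £3,157 = £789.25. Patient pays £789.25; OOP now £2,435.50.
#4 (£1,376): deductible already satisfied, so patient's share is 25% × £1,376 = £344. Patient owes £344 (running OOP £2,779.50).
#5 (£177): deductible met; 25% of £177 = £44.25. Patient owes £44.25 (running OOP £2,823.75).
Total paid by the patient: £300 + £1,346.25 + £789.25 + £344 + £44.25 = £2,823.75.

£2,823.75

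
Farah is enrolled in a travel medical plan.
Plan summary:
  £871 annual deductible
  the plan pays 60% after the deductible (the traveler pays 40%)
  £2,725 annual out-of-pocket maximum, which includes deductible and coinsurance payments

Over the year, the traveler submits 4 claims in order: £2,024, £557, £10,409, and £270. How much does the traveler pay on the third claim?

£1,170

Bill 1, £2,024: £871 finishes the deductible; £1,153 goes to coinsurance; 40% of £1,153 = £461.20. Cost to traveler: £1,332.20. OOP to date £1,332.20.
Bill 2, £557: 40% coinsurance on £557 = £222.80. Traveler pays £222.80; OOP now £1,555.
Bill 3, £10,409: 40% coinsurance on £10,409 = £4,163.60. OOP would hit £5,718.60 > £2,725, so the cap limits the traveler to £2,725 − £1,555 = £1,170.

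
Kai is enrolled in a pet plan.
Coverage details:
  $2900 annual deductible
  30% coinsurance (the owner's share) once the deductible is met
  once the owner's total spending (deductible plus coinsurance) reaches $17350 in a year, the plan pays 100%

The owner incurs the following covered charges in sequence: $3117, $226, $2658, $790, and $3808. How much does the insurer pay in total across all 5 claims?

$5389.30

Bill 1, $3117: $2900 finishes the deductible; $217 goes to coinsurance; owner's 30% is $65.10. Owner pays $2965.10; OOP now $2965.10. Insurer: $3117 − $2965.10 = $151.90.
Bill 2, $226: deductible met; 30% of $226 = $67.80. Owner pays $67.80; OOP now $3032.90. Insurer: $226 − $67.80 = $158.20.
Bill 3, $2658: deductible already satisfied, so owner's share is 30% × $2658 = $797.40. Cost to owner: $797.40. OOP to date $3830.30. Insurer: $2658 − $797.40 = $1860.60.
Bill 4, $790: 30% coinsurance on $790 = $237. Owner pays $237; OOP now $4067.30. Insurer: $790 − $237 = $553.
Bill 5, $3808: deductible already satisfied, so owner's share is 30% × $3808 = $1142.40. Cost to owner: $1142.40. OOP to date $5209.70. Plan pays $3808 − $1142.40 = $2665.60.
Insurer total = bills − owner's total = $10599 − $5209.70 = $5389.30.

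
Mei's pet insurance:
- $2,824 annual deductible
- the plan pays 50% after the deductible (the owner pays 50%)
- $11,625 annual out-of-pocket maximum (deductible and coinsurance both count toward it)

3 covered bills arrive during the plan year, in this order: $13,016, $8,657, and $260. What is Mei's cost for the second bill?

$3,705

Claim 1 — $13,016: $2,824 to deductible, leaving $10,192; coinsurance $10,192 × 50% = $5,096. Owner pays $7,920; OOP now $7,920.
Claim 2 — $8,657: deductible met; 50% of $8,657 = $4,328.50. That would push OOP to $12,248.50, over the $11,625 cap, so owner pays $11,625 − $7,920 = $3,705.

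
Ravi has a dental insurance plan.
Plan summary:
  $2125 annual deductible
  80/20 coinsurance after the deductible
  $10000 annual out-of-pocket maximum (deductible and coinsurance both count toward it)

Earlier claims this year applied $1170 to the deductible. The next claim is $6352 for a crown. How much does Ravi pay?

$2034.40

$1170 of the $2125 deductible is already met, leaving $955.
After the $955 deductible portion, $6352 − $955 = $5397 is subject to coinsurance.
Coinsurance: $5397 × 20% = $1079.40.
Patient responsibility before any cap: $955 + $1079.40 = $2034.40.
Year-to-date out-of-pocket becomes $1170 + $2034.40 = $3204.40, still under the $10000 maximum, so no cap applies.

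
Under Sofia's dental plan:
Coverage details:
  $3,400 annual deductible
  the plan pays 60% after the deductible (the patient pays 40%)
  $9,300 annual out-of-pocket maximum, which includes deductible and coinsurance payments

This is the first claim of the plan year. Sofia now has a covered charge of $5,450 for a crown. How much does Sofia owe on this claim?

$4,220

The full $3,400 deductible is still open; $3,400 of this bill applies to it.
After the $3,400 deductible portion, $5,450 − $3,400 = $2,050 is subject to coinsurance.
Coinsurance: $2,050 × 40% = $820.
That puts the patient's cost at $3,400 + $820 = $4,220 before any cap.
Cumulative spending $0 + $4,220 = $4,220 stays under the $9,300 maximum.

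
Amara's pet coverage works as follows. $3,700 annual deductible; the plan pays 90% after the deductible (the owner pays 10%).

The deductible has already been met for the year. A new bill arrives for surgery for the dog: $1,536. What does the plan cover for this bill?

With the deductible met, the entire $1,536 is subject to coinsurance.
Coinsurance: $1,536 × 10% = $153.60.
Insurer pays the balance: $1,536 − $153.60 = $1,382.40.

$1,382.40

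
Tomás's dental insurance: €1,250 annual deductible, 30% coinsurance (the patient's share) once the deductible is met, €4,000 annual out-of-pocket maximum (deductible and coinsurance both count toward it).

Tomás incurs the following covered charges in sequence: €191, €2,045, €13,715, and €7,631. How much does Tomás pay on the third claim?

Claim 1 — €191: fully absorbed by the deductible. Patient pays €191; OOP now €191.
Claim 2 — €2,045: €1,059 finishes the deductible; €986 goes to coinsurance; coinsurance €986 × 30% = €295.80. Cost to patient: €1,354.80. OOP to date €1,545.80.
Claim 3 — €13,715: deductible met; 30% of €13,715 = €4,114.50. OOP would hit €5,660.30 > €4,000, so the cap limits the patient to €4,000 − €1,545.80 = €2,454.20.

€2,454.20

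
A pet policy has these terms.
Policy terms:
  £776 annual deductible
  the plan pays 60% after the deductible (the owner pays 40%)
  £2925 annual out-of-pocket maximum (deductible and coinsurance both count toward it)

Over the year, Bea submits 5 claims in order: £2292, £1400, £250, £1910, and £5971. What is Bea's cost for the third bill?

£100

Bill 1, £2292: deductible takes £776, £1516 remains; coinsurance £1516 × 40% = £606.40. Owner pays £1382.40; OOP now £1382.40.
Bill 2, £1400: 40% coinsurance on £1400 = £560. Owner pays £560; OOP now £1942.40.
Bill 3, £250: deductible already satisfied, so owner's share is 40% × £250 = £100. Cost to owner: £100. OOP to date £2042.40.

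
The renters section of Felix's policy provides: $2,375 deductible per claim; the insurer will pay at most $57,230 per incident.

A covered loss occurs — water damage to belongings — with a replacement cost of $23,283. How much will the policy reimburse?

$20,908

Subtract the deductible: $23,283 − $2,375 = $20,908.
That's under the $57,230 cap, so the insurer reimburses the full $20,908.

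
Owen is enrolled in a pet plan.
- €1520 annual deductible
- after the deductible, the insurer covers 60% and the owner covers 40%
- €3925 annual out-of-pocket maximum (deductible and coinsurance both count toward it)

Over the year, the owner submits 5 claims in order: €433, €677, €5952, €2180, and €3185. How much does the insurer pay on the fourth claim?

€1991.80

Claim 1 (€433): all of it applies to the deductible. Cost to owner: €433. OOP to date €433. Insurer: €433 − €433 = €0.
Claim 2 (€677): entire amount goes to the deductible. Owner owes €677 (running OOP €1110). Insurer: €677 − €677 = €0.
Claim 3 (€5952): €410 to deductible, leaving €5542; owner's 40% is €2216.80. Owner owes €2626.80 (running OOP €3736.80). Insurer: €5952 − €2626.80 = €3325.20.
Claim 4 (€2180): deductible met; 40% of €2180 = €872. That would push OOP to €4608.80, over the €3925 cap, so owner pays €3925 − €3736.80 = €188.20. Insurer: €2180 − €188.20 = €1991.80.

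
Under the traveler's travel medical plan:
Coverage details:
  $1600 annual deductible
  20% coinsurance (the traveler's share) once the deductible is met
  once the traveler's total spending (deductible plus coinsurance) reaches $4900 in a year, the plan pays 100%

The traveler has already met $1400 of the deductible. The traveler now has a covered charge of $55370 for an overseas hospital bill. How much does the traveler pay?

Remaining deductible: $1600 − $1400 = $200.
The remaining $55170 (= $55370 − $200) moves to coinsurance.
20% of $55170 = $11034 falls to the traveler.
That puts the traveler's cost at $200 + $11034 = $11234 before any cap.
Year-to-date out-of-pocket would reach $1400 + $11234 = $12634, above the $4900 maximum, so the traveler pays only $4900 − $1400 = $3500.

$3500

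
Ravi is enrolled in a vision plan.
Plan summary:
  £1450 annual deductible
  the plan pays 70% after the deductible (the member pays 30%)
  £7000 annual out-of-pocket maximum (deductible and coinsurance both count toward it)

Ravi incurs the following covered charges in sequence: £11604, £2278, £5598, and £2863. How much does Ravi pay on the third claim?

£1679.40

Bill 1, £11604: £1450 finishes the deductible; £10154 goes to coinsurance; member's 30% is £3046.20. Member pays £4496.20; OOP now £4496.20.
Bill 2, £2278: deductible met; 30% of £2278 = £683.40. Member pays £683.40; OOP now £5179.60.
Bill 3, £5598: deductible already satisfied, so member's share is 30% × £5598 = £1679.40. Cost to member: £1679.40. OOP to date £6859.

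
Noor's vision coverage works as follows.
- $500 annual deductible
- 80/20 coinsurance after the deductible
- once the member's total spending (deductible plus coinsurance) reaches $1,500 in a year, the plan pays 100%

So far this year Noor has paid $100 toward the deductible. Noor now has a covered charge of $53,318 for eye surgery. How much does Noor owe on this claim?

Remaining deductible: $500 − $100 = $400.
The remaining $52,918 (= $53,318 − $400) moves to coinsurance.
20% of $52,918 = $10,583.60 falls to the member.
Member responsibility before any cap: $400 + $10,583.60 = $10,983.60.
That would bring total out-of-pocket to $11,083.60, past the $1,500 cap. The member is capped at $1,500 − $100 = $1,400 on this claim.

$1,400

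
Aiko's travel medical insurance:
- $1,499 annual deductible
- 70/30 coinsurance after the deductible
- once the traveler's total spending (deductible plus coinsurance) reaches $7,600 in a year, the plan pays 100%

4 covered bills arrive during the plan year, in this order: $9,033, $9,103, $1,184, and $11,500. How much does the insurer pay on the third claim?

Claim 1 ($9,033): $1,499 finishes the deductible; $7,534 goes to coinsurance; coinsurance $7,534 × 30% = $2,260.20. Traveler owes $3,759.20 (running OOP $3,759.20). Plan pays $9,033 − $3,759.20 = $5,273.80.
Claim 2 ($9,103): deductible already satisfied, so traveler's share is 30% × $9,103 = $2,730.90. Cost to traveler: $2,730.90. OOP to date $6,490.10. Plan pays $9,103 − $2,730.90 = $6,372.10.
Claim 3 ($1,184): deductible already satisfied, so traveler's share is 30% × $1,184 = $355.20. Traveler pays $355.20; OOP now $6,845.30. Plan pays $1,184 − $355.20 = $828.80.

$828.80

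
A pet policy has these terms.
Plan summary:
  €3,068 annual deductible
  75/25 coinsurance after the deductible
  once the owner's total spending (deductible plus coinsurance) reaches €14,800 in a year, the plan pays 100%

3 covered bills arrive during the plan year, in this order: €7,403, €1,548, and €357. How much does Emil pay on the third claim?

€89.25

#1 (€7,403): €3,068 finishes the deductible; €4,335 goes to coinsurance; 25% of €4,335 = €1,083.75. Cost to owner: €4,151.75. OOP to date €4,151.75.
#2 (€1,548): deductible met; 25% of €1,548 = €387. Owner owes €387 (running OOP €4,538.75).
#3 (€357): 25% coinsurance on €357 = €89.25. Owner owes €89.25 (running OOP €4,628).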